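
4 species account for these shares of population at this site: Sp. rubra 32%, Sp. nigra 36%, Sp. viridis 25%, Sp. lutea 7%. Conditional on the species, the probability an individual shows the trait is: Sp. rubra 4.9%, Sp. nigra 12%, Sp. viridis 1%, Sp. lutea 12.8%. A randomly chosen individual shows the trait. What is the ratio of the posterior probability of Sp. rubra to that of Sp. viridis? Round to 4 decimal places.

Compute prior × likelihood for every hypothesis:
  Sp. rubra: 0.32 × 0.049 = 0.01568
  Sp. nigra: 0.36 × 0.12 = 0.0432
  Sp. viridis: 0.25 × 0.01 = 0.0025
  Sp. lutea: 0.07 × 0.128 = 0.00896
Sum = 0.07034.
The ratio is 0.01568 / 0.0025 (the normalizer cancels) = 6.2720.

6.2720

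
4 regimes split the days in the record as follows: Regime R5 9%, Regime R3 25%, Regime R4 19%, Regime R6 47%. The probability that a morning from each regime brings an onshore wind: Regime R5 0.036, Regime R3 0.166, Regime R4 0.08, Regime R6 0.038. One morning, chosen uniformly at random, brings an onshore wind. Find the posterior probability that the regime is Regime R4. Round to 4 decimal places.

Unnormalized posteriors (prior × likelihood):
  Regime R5: 0.09 × 0.036 = 0.00324
  Regime R3: 0.25 × 0.166 = 0.0415
  Regime R4: 0.19 × 0.08 = 0.0152
  Regime R6: 0.47 × 0.038 = 0.01786
Sum = 0.0778.
P(Regime R4 | evidence) = 0.0152 / 0.0778 ≈ 0.1954.

0.1954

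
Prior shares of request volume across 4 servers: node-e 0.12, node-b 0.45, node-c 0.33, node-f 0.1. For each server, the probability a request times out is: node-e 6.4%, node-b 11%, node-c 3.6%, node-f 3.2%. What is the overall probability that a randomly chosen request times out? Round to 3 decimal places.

0.072

Prior × likelihood for each hypothesis:
  node-e: 0.12 × 0.064 = 0.00768
  node-b: 0.45 × 0.11 = 0.0495
  node-c: 0.33 × 0.036 = 0.01188
  node-f: 0.1 × 0.032 = 0.0032
P(timeout) = 0.00768 + 0.0495 + 0.01188 + 0.0032 = 0.07226 → 0.072.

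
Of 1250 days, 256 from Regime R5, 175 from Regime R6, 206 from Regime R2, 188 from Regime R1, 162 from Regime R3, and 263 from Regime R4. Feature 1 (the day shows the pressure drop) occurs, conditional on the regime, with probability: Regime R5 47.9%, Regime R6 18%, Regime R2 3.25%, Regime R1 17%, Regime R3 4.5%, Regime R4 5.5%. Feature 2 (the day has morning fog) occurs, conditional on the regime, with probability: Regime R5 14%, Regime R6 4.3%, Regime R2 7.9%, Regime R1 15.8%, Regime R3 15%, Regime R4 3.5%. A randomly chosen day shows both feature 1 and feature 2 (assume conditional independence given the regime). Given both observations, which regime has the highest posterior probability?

Compute prior × likelihood for every hypothesis:
  Regime R5: 0.2048 × 0.479 × 0.14 = 0.013733888
  Regime R6: 0.14 × 0.18 × 0.043 = 0.0010836
  Regime R2: 0.1648 × 0.0325 × 0.079 = 0.000423124
  Regime R1: 0.1504 × 0.17 × 0.158 = 0.004039744
  Regime R3: 0.1296 × 0.045 × 0.15 = 0.0008748
  Regime R4: 0.2104 × 0.055 × 0.035 = 0.00040502
Total = 0.020560176.
Largest term belongs to Regime R5, so Regime R5 is most probable.

Regime R5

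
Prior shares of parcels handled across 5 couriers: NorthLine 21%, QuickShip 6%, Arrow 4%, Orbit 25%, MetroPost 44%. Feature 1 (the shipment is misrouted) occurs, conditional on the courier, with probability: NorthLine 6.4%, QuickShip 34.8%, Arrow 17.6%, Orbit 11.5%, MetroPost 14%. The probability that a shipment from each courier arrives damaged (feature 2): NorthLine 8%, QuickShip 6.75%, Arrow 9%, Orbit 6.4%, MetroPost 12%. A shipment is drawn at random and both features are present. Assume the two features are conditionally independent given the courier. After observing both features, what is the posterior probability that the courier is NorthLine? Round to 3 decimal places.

0.087

Unnormalized posteriors (prior × likelihood):
  NorthLine: 0.21 × 0.064 × 0.08 = 0.0010752
  QuickShip: 0.06 × 0.348 × 0.0675 = 0.0014094
  Arrow: 0.04 × 0.176 × 0.09 = 0.0006336
  Orbit: 0.25 × 0.115 × 0.064 = 0.00184
  MetroPost: 0.44 × 0.14 × 0.12 = 0.007392
Total = 0.0123502.
P(NorthLine | evidence) = 0.0010752 / 0.0123502 ≈ 0.087.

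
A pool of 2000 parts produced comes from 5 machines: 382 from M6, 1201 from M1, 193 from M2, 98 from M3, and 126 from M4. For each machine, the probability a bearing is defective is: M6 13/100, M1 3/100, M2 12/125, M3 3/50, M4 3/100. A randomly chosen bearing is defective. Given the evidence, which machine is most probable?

Prior × likelihood for each hypothesis:
  M6: 0.191 × 0.13 = 0.02483
  M1: 0.6005 × 0.03 = 0.018015
  M2: 0.0965 × 0.096 = 0.009264
  M3: 0.049 × 0.06 = 0.00294
  M4: 0.063 × 0.03 = 0.00189
Total = 0.056939.
Largest term belongs to M6, so M6 is most probable.

M6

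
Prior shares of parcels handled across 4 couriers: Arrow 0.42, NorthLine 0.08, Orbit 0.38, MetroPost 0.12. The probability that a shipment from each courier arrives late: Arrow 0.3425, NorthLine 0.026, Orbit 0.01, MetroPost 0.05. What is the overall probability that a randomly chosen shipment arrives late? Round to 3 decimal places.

Unnormalized posteriors (prior × likelihood):
  Arrow: 0.42 × 0.3425 = 0.14385
  NorthLine: 0.08 × 0.026 = 0.00208
  Orbit: 0.38 × 0.01 = 0.0038
  MetroPost: 0.12 × 0.05 = 0.006
P(late) = 0.14385 + 0.00208 + 0.0038 + 0.006 = 0.15573 → 0.156.

0.156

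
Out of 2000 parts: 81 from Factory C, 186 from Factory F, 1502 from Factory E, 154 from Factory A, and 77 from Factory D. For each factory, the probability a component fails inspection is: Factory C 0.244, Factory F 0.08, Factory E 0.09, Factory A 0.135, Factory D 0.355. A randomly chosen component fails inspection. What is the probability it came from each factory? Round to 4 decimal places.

Factory C 0.0907, Factory F 0.0683, Factory E 0.6202, Factory A 0.0954, Factory D 0.1254

By Bayes' rule, posterior ∝ prior × likelihood:
  Factory C: 0.0405 × 0.244 = 0.009882
  Factory F: 0.093 × 0.08 = 0.00744
  Factory E: 0.751 × 0.09 = 0.06759
  Factory A: 0.077 × 0.135 = 0.010395
  Factory D: 0.0385 × 0.355 = 0.0136675
Total = 0.1089745.
P(Factory C | nonconforming) = 0.009882/0.1089745 ≈ 0.0907
P(Factory F | nonconforming) = 0.00744/0.1089745 ≈ 0.0683
P(Factory E | nonconforming) = 0.06759/0.1089745 ≈ 0.6202
P(Factory A | nonconforming) = 0.010395/0.1089745 ≈ 0.0954
P(Factory D | nonconforming) = 0.0136675/0.1089745 ≈ 0.1254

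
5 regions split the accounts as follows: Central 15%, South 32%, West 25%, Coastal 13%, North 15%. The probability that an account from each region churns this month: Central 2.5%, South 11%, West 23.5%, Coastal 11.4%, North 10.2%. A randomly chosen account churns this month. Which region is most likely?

West

Unnormalized posteriors (prior × likelihood):
  Central: 0.15 × 0.025 = 0.00375
  South: 0.32 × 0.11 = 0.0352
  West: 0.25 × 0.235 = 0.05875
  Coastal: 0.13 × 0.114 = 0.01482
  North: 0.15 × 0.102 = 0.0153
Total = 0.12782.
Largest term belongs to West, so West is most probable.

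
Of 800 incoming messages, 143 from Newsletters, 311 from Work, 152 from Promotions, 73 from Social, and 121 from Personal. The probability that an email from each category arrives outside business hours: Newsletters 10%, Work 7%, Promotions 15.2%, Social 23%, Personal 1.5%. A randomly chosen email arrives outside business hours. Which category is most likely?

Unnormalized posteriors (prior × likelihood):
  Newsletters: 0.17875 × 0.1 = 0.017875
  Work: 0.38875 × 0.07 = 0.0272125
  Promotions: 0.19 × 0.152 = 0.02888
  Social: 0.09125 × 0.23 = 0.0209875
  Personal: 0.15125 × 0.015 = 0.00226875
Sum = 0.09722375.
Largest term belongs to Promotions, so Promotions is most probable.

Promotions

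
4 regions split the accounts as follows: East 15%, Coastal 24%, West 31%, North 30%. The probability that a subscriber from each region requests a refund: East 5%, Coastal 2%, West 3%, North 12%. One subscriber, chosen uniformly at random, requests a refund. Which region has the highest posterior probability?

North

Prior × likelihood for each hypothesis:
  East: 0.15 × 0.05 = 0.0075
  Coastal: 0.24 × 0.02 = 0.0048
  West: 0.31 × 0.03 = 0.0093
  North: 0.3 × 0.12 = 0.036
Normalizing constant = 0.0576.
Largest term belongs to North, so North is most probable.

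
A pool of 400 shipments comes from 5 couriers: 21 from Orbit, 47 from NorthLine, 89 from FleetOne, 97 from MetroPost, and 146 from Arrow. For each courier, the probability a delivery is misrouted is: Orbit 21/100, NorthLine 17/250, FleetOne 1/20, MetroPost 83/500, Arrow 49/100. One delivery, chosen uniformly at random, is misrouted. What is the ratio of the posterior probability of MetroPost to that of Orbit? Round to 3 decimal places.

Compute prior × likelihood for every hypothesis:
  Orbit: 0.0525 × 0.21 = 0.011025
  NorthLine: 0.1175 × 0.068 = 0.00799
  FleetOne: 0.2225 × 0.05 = 0.011125
  MetroPost: 0.2425 × 0.166 = 0.040255
  Arrow: 0.365 × 0.49 = 0.17885
Total = 0.249245.
The ratio is 0.040255 / 0.011025 (the normalizer cancels) = 3.651.

3.651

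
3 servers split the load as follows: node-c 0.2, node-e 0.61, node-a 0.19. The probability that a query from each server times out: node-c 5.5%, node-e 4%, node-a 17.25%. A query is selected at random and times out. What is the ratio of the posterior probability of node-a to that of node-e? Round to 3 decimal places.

Unnormalized posteriors (prior × likelihood):
  node-c: 0.2 × 0.055 = 0.011
  node-e: 0.61 × 0.04 = 0.0244
  node-a: 0.19 × 0.1725 = 0.032775
Total = 0.068175.
The ratio is 0.032775 / 0.0244 (the normalizer cancels) = 1.343.

1.343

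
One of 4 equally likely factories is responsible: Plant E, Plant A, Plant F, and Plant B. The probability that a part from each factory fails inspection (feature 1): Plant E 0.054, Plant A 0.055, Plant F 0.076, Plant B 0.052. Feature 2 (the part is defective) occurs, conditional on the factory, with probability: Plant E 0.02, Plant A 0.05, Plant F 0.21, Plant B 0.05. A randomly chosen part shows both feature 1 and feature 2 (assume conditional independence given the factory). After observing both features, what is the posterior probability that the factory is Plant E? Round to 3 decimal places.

With a uniform prior (1/4 each), posterior ∝ likelihood:
  Plant E: 0.054 × 0.02 = 0.00108
  Plant A: 0.055 × 0.05 = 0.00275
  Plant F: 0.076 × 0.21 = 0.01596
  Plant B: 0.052 × 0.05 = 0.0026
Normalizing constant = 0.02239.
P(Plant E | evidence) = 0.00108 / 0.02239 ≈ 0.048.

0.048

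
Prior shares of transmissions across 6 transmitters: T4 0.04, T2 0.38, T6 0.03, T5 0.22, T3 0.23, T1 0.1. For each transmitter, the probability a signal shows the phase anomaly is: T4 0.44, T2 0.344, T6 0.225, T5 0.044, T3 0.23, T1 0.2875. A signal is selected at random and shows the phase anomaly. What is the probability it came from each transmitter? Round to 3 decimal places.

T4 0.071, T2 0.531, T6 0.027, T5 0.039, T3 0.215, T1 0.117

Unnormalized posteriors (prior × likelihood):
  T4: 0.04 × 0.44 = 0.0176
  T2: 0.38 × 0.344 = 0.13072
  T6: 0.03 × 0.225 = 0.00675
  T5: 0.22 × 0.044 = 0.00968
  T3: 0.23 × 0.23 = 0.0529
  T1: 0.1 × 0.2875 = 0.02875
Total = 0.2464.
P(T4 | anomaly) = 0.0176/0.2464 ≈ 0.071
P(T2 | anomaly) = 0.13072/0.2464 ≈ 0.531
P(T6 | anomaly) = 0.00675/0.2464 ≈ 0.027
P(T5 | anomaly) = 0.00968/0.2464 ≈ 0.039
P(T3 | anomaly) = 0.0529/0.2464 ≈ 0.215
P(T1 | anomaly) = 0.02875/0.2464 ≈ 0.117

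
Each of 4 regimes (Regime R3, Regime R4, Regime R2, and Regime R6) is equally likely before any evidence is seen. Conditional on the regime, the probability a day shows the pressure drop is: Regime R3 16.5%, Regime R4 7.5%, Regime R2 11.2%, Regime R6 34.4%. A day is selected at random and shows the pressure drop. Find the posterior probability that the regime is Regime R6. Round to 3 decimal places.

With a uniform prior (1/4 each), posterior ∝ likelihood:
  Regime R3: 0.165
  Regime R4: 0.075
  Regime R2: 0.112
  Regime R6: 0.344
Total = 0.696.
P(Regime R6 | evidence) = 0.344 / 0.696 ≈ 0.494.

0.494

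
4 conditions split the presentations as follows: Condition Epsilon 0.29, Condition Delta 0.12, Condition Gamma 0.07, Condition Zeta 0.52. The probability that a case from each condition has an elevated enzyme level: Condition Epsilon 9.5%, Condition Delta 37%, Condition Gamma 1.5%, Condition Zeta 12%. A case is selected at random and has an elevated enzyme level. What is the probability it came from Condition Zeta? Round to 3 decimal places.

0.461

Prior × likelihood for each hypothesis:
  Condition Epsilon: 0.29 × 0.095 = 0.02755
  Condition Delta: 0.12 × 0.37 = 0.0444
  Condition Gamma: 0.07 × 0.015 = 0.00105
  Condition Zeta: 0.52 × 0.12 = 0.0624
Total = 0.1354.
P(Condition Zeta | evidence) = 0.0624 / 0.1354 ≈ 0.461.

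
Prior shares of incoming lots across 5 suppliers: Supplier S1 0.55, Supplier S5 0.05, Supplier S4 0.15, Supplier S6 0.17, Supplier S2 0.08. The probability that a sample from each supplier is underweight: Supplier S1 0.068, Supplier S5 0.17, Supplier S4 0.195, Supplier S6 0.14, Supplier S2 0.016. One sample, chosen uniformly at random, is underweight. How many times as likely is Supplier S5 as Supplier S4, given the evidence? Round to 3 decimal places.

0.291

By Bayes' rule, posterior ∝ prior × likelihood:
  Supplier S1: 0.55 × 0.068 = 0.0374
  Supplier S5: 0.05 × 0.17 = 0.0085
  Supplier S4: 0.15 × 0.195 = 0.02925
  Supplier S6: 0.17 × 0.14 = 0.0238
  Supplier S2: 0.08 × 0.016 = 0.00128
Normalizing constant = 0.10023.
The ratio is 0.0085 / 0.02925 (the normalizer cancels) = 0.291.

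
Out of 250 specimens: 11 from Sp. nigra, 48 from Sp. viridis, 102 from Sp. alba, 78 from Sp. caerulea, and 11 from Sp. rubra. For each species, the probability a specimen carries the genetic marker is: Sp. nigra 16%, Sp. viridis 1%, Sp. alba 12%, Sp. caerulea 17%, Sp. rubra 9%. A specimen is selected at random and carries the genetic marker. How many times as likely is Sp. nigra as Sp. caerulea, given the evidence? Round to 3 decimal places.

Unnormalized posteriors (prior × likelihood):
  Sp. nigra: 0.044 × 0.16 = 0.00704
  Sp. viridis: 0.192 × 0.01 = 0.00192
  Sp. alba: 0.408 × 0.12 = 0.04896
  Sp. caerulea: 0.312 × 0.17 = 0.05304
  Sp. rubra: 0.044 × 0.09 = 0.00396
Normalizing constant = 0.11492.
The ratio is 0.00704 / 0.05304 (the normalizer cancels) = 0.133.

0.133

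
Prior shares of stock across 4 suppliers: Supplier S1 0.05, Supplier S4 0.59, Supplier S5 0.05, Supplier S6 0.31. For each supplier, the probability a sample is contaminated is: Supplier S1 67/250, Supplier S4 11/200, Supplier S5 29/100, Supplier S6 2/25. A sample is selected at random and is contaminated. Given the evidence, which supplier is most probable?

Unnormalized posteriors (prior × likelihood):
  Supplier S1: 0.05 × 0.268 = 0.0134
  Supplier S4: 0.59 × 0.055 = 0.03245
  Supplier S5: 0.05 × 0.29 = 0.0145
  Supplier S6: 0.31 × 0.08 = 0.0248
Total = 0.08515.
Largest term belongs to Supplier S4, so Supplier S4 is most probable.

Supplier S4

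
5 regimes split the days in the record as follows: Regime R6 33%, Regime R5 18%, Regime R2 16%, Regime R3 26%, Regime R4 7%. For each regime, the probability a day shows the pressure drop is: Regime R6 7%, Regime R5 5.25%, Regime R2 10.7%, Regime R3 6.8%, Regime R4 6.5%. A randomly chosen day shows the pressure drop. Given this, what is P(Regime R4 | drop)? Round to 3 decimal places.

Unnormalized posteriors (prior × likelihood):
  Regime R6: 0.33 × 0.07 = 0.0231
  Regime R5: 0.18 × 0.0525 = 0.00945
  Regime R2: 0.16 × 0.107 = 0.01712
  Regime R3: 0.26 × 0.068 = 0.01768
  Regime R4: 0.07 × 0.065 = 0.00455
Normalizing constant = 0.0719.
P(Regime R4 | evidence) = 0.00455 / 0.0719 ≈ 0.063.

0.063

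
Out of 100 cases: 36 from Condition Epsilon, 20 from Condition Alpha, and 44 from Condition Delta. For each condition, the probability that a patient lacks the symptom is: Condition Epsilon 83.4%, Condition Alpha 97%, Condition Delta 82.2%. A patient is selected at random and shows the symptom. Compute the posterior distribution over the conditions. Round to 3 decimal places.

Taking complements, P(symptomatic | each) = Condition Epsilon 0.166, Condition Alpha 0.03, Condition Delta 0.178.
Unnormalized posteriors (prior × likelihood):
  Condition Epsilon: 0.36 × 0.166 = 0.05976
  Condition Alpha: 0.2 × 0.03 = 0.006
  Condition Delta: 0.44 × 0.178 = 0.07832
Total = 0.14408.
P(Condition Epsilon | symptomatic) = 0.05976/0.14408 ≈ 0.415
P(Condition Alpha | symptomatic) = 0.006/0.14408 ≈ 0.042
P(Condition Delta | symptomatic) = 0.07832/0.14408 ≈ 0.544
(Check: 0.415+0.042+0.544 = 1.001.)

Condition Epsilon 0.415, Condition Alpha 0.042, Condition Delta 0.544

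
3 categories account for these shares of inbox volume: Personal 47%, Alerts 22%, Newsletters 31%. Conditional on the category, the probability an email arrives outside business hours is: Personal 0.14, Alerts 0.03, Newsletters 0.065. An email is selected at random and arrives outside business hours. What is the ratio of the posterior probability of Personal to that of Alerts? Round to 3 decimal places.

Prior × likelihood for each hypothesis:
  Personal: 0.47 × 0.14 = 0.0658
  Alerts: 0.22 × 0.03 = 0.0066
  Newsletters: 0.31 × 0.065 = 0.02015
Total = 0.09255.
The ratio is 0.0658 / 0.0066 (the normalizer cancels) = 9.970.

9.970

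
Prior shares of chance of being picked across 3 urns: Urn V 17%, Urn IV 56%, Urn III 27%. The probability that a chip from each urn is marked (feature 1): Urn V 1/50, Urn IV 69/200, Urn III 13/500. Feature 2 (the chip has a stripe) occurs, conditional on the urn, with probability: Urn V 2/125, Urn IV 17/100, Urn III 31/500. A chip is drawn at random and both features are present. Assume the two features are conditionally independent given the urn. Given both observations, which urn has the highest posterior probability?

Urn IV

Compute prior × likelihood for every hypothesis:
  Urn V: 0.17 × 0.02 × 0.016 = 0.0000544
  Urn IV: 0.56 × 0.345 × 0.17 = 0.032844
  Urn III: 0.27 × 0.026 × 0.062 = 0.00043524
Sum = 0.03333364.
Largest term belongs to Urn IV, so Urn IV is most probable.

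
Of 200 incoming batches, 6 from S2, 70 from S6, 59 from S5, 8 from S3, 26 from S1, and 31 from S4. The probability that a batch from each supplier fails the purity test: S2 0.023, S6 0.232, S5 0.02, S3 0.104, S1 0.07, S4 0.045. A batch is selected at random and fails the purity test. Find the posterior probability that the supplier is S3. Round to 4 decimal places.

By Bayes' rule, posterior ∝ prior × likelihood:
  S2: 0.03 × 0.023 = 0.00069
  S6: 0.35 × 0.232 = 0.0812
  S5: 0.295 × 0.02 = 0.0059
  S3: 0.04 × 0.104 = 0.00416
  S1: 0.13 × 0.07 = 0.0091
  S4: 0.155 × 0.045 = 0.006975
Normalizing constant = 0.108025.
P(S3 | evidence) = 0.00416 / 0.108025 ≈ 0.0385.

0.0385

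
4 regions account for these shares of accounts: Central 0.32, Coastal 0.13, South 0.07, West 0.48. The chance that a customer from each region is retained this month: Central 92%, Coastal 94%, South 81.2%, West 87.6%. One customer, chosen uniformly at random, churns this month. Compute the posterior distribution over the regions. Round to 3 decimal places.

Taking complements, P(churn | each) = Central 0.08, Coastal 0.06, South 0.188, West 0.124.
Unnormalized posteriors (prior × likelihood):
  Central: 0.32 × 0.08 = 0.0256
  Coastal: 0.13 × 0.06 = 0.0078
  South: 0.07 × 0.188 = 0.01316
  West: 0.48 × 0.124 = 0.05952
Sum = 0.10608.
P(Central | churn) = 0.0256/0.10608 ≈ 0.241
P(Coastal | churn) = 0.0078/0.10608 ≈ 0.074
P(South | churn) = 0.01316/0.10608 ≈ 0.124
P(West | churn) = 0.05952/0.10608 ≈ 0.561

Central 0.241, Coastal 0.074, South 0.124, West 0.561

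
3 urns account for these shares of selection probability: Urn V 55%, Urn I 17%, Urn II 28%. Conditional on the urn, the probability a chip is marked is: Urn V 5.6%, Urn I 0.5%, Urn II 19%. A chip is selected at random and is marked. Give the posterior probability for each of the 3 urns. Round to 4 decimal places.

Prior × likelihood for each hypothesis:
  Urn V: 0.55 × 0.056 = 0.0308
  Urn I: 0.17 × 0.005 = 0.00085
  Urn II: 0.28 × 0.19 = 0.0532
Normalizing constant = 0.08485.
P(Urn V | marked) = 0.0308/0.08485 ≈ 0.3630
P(Urn I | marked) = 0.00085/0.08485 ≈ 0.0100
P(Urn II | marked) = 0.0532/0.08485 ≈ 0.6270

Urn V 0.3630, Urn I 0.0100, Urn II 0.6270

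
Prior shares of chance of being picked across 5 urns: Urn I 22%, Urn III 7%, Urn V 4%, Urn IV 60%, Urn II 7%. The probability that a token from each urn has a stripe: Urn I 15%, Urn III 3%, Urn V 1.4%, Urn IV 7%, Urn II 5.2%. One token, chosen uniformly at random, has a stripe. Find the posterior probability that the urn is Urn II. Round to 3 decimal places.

0.045

By Bayes' rule, posterior ∝ prior × likelihood:
  Urn I: 0.22 × 0.15 = 0.033
  Urn III: 0.07 × 0.03 = 0.0021
  Urn V: 0.04 × 0.014 = 0.00056
  Urn IV: 0.6 × 0.07 = 0.042
  Urn II: 0.07 × 0.052 = 0.00364
Sum = 0.0813.
P(Urn II | evidence) = 0.00364 / 0.0813 ≈ 0.045.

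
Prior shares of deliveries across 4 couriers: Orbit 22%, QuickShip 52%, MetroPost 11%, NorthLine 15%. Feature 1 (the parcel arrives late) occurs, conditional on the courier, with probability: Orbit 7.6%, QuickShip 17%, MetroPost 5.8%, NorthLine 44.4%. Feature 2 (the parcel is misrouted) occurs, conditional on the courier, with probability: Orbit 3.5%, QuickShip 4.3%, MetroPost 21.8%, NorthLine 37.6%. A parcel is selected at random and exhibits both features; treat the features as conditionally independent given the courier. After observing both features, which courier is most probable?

NorthLine

Prior × likelihood for each hypothesis:
  Orbit: 0.22 × 0.076 × 0.035 = 0.0005852
  QuickShip: 0.52 × 0.17 × 0.043 = 0.0038012
  MetroPost: 0.11 × 0.058 × 0.218 = 0.00139084
  NorthLine: 0.15 × 0.444 × 0.376 = 0.0250416
Total = 0.03081884.
Largest term belongs to NorthLine, so NorthLine is most probable.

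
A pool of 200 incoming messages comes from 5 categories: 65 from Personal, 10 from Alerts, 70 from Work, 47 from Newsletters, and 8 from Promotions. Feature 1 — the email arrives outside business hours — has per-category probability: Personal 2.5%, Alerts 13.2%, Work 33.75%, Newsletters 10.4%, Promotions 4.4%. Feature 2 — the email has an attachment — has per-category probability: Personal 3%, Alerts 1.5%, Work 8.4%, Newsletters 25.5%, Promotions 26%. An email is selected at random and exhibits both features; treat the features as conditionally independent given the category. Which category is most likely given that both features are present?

Work

Compute prior × likelihood for every hypothesis:
  Personal: 0.325 × 0.025 × 0.03 = 0.00024375
  Alerts: 0.05 × 0.132 × 0.015 = 0.000099
  Work: 0.35 × 0.3375 × 0.084 = 0.0099225
  Newsletters: 0.235 × 0.104 × 0.255 = 0.0062322
  Promotions: 0.04 × 0.044 × 0.26 = 0.0004576
Sum = 0.01695505.
Largest term belongs to Work, so Work is most probable.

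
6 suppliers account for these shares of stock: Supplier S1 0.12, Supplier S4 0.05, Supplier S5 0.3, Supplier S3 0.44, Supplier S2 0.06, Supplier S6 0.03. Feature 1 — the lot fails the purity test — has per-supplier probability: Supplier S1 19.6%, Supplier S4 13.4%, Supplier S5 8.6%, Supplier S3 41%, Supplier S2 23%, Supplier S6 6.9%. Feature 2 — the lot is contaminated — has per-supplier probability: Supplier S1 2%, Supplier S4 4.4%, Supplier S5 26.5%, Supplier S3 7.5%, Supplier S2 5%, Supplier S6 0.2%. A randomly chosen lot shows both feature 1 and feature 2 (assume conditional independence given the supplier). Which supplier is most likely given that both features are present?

Supplier S3

Unnormalized posteriors (prior × likelihood):
  Supplier S1: 0.12 × 0.196 × 0.02 = 0.0004704
  Supplier S4: 0.05 × 0.134 × 0.044 = 0.0002948
  Supplier S5: 0.3 × 0.086 × 0.265 = 0.006837
  Supplier S3: 0.44 × 0.41 × 0.075 = 0.01353
  Supplier S2: 0.06 × 0.23 × 0.05 = 0.00069
  Supplier S6: 0.03 × 0.069 × 0.002 = 0.00000414
Sum = 0.02182634.
Largest term belongs to Supplier S3, so Supplier S3 is most probable.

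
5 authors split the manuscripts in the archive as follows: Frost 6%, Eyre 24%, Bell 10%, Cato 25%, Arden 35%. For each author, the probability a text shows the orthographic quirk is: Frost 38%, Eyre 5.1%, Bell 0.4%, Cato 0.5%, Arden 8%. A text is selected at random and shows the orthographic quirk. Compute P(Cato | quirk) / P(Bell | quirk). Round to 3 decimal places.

Prior × likelihood for each hypothesis:
  Frost: 0.06 × 0.38 = 0.0228
  Eyre: 0.24 × 0.051 = 0.01224
  Bell: 0.1 × 0.004 = 0.0004
  Cato: 0.25 × 0.005 = 0.00125
  Arden: 0.35 × 0.08 = 0.028
Normalizing constant = 0.06469.
The ratio is 0.00125 / 0.0004 (the normalizer cancels) = 3.125.

3.125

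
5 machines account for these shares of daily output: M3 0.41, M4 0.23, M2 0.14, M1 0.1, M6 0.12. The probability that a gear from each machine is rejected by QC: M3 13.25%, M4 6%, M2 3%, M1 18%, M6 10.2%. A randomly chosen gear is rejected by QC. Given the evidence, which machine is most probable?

Prior × likelihood for each hypothesis:
  M3: 0.41 × 0.1325 = 0.054325
  M4: 0.23 × 0.06 = 0.0138
  M2: 0.14 × 0.03 = 0.0042
  M1: 0.1 × 0.18 = 0.018
  M6: 0.12 × 0.102 = 0.01224
Normalizing constant = 0.102565.
Largest term belongs to M3, so M3 is most probable.

M3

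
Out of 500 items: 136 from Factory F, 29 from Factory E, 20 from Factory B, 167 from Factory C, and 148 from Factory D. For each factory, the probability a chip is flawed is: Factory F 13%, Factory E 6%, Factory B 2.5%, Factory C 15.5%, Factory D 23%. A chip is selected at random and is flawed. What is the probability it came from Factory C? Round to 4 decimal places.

0.3242

Compute prior × likelihood for every hypothesis:
  Factory F: 0.272 × 0.13 = 0.03536
  Factory E: 0.058 × 0.06 = 0.00348
  Factory B: 0.04 × 0.025 = 0.001
  Factory C: 0.334 × 0.155 = 0.05177
  Factory D: 0.296 × 0.23 = 0.06808
Total = 0.15969.
P(Factory C | evidence) = 0.05177 / 0.15969 ≈ 0.3242.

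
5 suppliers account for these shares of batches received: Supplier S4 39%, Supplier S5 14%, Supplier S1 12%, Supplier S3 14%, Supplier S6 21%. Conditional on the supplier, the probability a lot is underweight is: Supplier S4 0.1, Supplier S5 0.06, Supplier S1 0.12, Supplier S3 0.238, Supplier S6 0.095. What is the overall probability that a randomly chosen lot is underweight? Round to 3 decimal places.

0.115

Unnormalized posteriors (prior × likelihood):
  Supplier S4: 0.39 × 0.1 = 0.039
  Supplier S5: 0.14 × 0.06 = 0.0084
  Supplier S1: 0.12 × 0.12 = 0.0144
  Supplier S3: 0.14 × 0.238 = 0.03332
  Supplier S6: 0.21 × 0.095 = 0.01995
P(underweight) = 0.039 + 0.0084 + 0.0144 + 0.03332 + 0.01995 = 0.11507 → 0.115.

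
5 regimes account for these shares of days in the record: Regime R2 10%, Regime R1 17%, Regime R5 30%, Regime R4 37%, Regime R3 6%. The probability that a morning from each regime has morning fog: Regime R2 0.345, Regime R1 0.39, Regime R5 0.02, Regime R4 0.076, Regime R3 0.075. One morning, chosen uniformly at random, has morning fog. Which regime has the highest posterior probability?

Regime R1

By Bayes' rule, posterior ∝ prior × likelihood:
  Regime R2: 0.1 × 0.345 = 0.0345
  Regime R1: 0.17 × 0.39 = 0.0663
  Regime R5: 0.3 × 0.02 = 0.006
  Regime R4: 0.37 × 0.076 = 0.02812
  Regime R3: 0.06 × 0.075 = 0.0045
Normalizing constant = 0.13942.
Largest term belongs to Regime R1, so Regime R1 is most probable.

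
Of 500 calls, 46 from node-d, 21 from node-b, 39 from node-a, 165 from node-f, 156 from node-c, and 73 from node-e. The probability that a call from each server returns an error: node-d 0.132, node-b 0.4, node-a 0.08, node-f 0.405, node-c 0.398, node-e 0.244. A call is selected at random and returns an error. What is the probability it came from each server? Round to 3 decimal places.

Prior × likelihood for each hypothesis:
  node-d: 0.092 × 0.132 = 0.012144
  node-b: 0.042 × 0.4 = 0.0168
  node-a: 0.078 × 0.08 = 0.00624
  node-f: 0.33 × 0.405 = 0.13365
  node-c: 0.312 × 0.398 = 0.124176
  node-e: 0.146 × 0.244 = 0.035624
Sum = 0.328634.
P(node-d | error) = 0.012144/0.328634 ≈ 0.037
P(node-b | error) = 0.0168/0.328634 ≈ 0.051
P(node-a | error) = 0.00624/0.328634 ≈ 0.019
P(node-f | error) = 0.13365/0.328634 ≈ 0.407
P(node-c | error) = 0.124176/0.328634 ≈ 0.378
P(node-e | error) = 0.035624/0.328634 ≈ 0.108

node-d 0.037, node-b 0.051, node-a 0.019, node-f 0.407, node-c 0.378, node-e 0.108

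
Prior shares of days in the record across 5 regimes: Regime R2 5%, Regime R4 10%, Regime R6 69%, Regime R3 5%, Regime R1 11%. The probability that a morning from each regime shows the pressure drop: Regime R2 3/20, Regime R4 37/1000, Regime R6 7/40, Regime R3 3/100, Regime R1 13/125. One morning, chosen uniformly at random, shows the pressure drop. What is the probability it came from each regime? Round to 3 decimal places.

Regime R2 0.052, Regime R4 0.026, Regime R6 0.833, Regime R3 0.010, Regime R1 0.079

Unnormalized posteriors (prior × likelihood):
  Regime R2: 0.05 × 0.15 = 0.0075
  Regime R4: 0.1 × 0.037 = 0.0037
  Regime R6: 0.69 × 0.175 = 0.12075
  Regime R3: 0.05 × 0.03 = 0.0015
  Regime R1: 0.11 × 0.104 = 0.01144
Total = 0.14489.
P(Regime R2 | drop) = 0.0075/0.14489 ≈ 0.052
P(Regime R4 | drop) = 0.0037/0.14489 ≈ 0.026
P(Regime R6 | drop) = 0.12075/0.14489 ≈ 0.833
P(Regime R3 | drop) = 0.0015/0.14489 ≈ 0.010
P(Regime R1 | drop) = 0.01144/0.14489 ≈ 0.079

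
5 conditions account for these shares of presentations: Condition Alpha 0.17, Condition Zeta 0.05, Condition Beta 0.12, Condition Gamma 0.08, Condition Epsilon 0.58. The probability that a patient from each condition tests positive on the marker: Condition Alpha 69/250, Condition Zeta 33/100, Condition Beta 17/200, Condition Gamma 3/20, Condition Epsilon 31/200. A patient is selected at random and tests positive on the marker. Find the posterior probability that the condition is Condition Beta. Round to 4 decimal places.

Compute prior × likelihood for every hypothesis:
  Condition Alpha: 0.17 × 0.276 = 0.04692
  Condition Zeta: 0.05 × 0.33 = 0.0165
  Condition Beta: 0.12 × 0.085 = 0.0102
  Condition Gamma: 0.08 × 0.15 = 0.012
  Condition Epsilon: 0.58 × 0.155 = 0.0899
Normalizing constant = 0.17552.
P(Condition Beta | evidence) = 0.0102 / 0.17552 ≈ 0.0581.

0.0581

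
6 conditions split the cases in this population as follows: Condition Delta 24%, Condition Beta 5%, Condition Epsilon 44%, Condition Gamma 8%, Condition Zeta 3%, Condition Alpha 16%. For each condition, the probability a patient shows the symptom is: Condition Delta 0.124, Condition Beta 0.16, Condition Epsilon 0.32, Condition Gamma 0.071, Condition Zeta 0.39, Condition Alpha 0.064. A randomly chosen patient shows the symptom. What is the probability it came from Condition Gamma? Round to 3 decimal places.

Prior × likelihood for each hypothesis:
  Condition Delta: 0.24 × 0.124 = 0.02976
  Condition Beta: 0.05 × 0.16 = 0.008
  Condition Epsilon: 0.44 × 0.32 = 0.1408
  Condition Gamma: 0.08 × 0.071 = 0.00568
  Condition Zeta: 0.03 × 0.39 = 0.0117
  Condition Alpha: 0.16 × 0.064 = 0.01024
Normalizing constant = 0.20618.
P(Condition Gamma | evidence) = 0.00568 / 0.20618 ≈ 0.028.

0.028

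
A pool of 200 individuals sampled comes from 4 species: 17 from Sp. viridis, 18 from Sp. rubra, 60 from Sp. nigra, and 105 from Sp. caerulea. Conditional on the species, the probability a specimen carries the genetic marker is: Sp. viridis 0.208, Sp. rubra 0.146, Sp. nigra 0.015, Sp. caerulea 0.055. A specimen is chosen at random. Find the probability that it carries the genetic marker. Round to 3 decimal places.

0.064

Prior × likelihood for each hypothesis:
  Sp. viridis: 0.085 × 0.208 = 0.01768
  Sp. rubra: 0.09 × 0.146 = 0.01314
  Sp. nigra: 0.3 × 0.015 = 0.0045
  Sp. caerulea: 0.525 × 0.055 = 0.028875
P(marker) = 0.01768 + 0.01314 + 0.0045 + 0.028875 = 0.064195 → 0.064.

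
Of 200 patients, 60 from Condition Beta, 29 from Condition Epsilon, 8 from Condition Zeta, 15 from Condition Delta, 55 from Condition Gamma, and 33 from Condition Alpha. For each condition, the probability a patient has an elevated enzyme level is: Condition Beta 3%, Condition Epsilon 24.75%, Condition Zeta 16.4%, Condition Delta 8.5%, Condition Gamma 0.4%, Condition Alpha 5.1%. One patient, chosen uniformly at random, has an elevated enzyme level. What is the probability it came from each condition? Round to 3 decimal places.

Condition Beta 0.134, Condition Epsilon 0.533, Condition Zeta 0.097, Condition Delta 0.095, Condition Gamma 0.016, Condition Alpha 0.125

Unnormalized posteriors (prior × likelihood):
  Condition Beta: 0.3 × 0.03 = 0.009
  Condition Epsilon: 0.145 × 0.2475 = 0.0358875
  Condition Zeta: 0.04 × 0.164 = 0.00656
  Condition Delta: 0.075 × 0.085 = 0.006375
  Condition Gamma: 0.275 × 0.004 = 0.0011
  Condition Alpha: 0.165 × 0.051 = 0.008415
Normalizing constant = 0.0673375.
P(Condition Beta | elevated) = 0.009/0.0673375 ≈ 0.134
P(Condition Epsilon | elevated) = 0.0358875/0.0673375 ≈ 0.533
P(Condition Zeta | elevated) = 0.00656/0.0673375 ≈ 0.097
P(Condition Delta | elevated) = 0.006375/0.0673375 ≈ 0.095
P(Condition Gamma | elevated) = 0.0011/0.0673375 ≈ 0.016
P(Condition Alpha | elevated) = 0.008415/0.0673375 ≈ 0.125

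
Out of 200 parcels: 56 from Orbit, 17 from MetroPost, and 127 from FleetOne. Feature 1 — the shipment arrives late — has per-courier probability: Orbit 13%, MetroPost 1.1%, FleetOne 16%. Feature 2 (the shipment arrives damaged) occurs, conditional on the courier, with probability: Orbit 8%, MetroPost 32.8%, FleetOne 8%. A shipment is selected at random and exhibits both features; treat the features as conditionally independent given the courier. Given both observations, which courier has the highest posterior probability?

Unnormalized posteriors (prior × likelihood):
  Orbit: 0.28 × 0.13 × 0.08 = 0.002912
  MetroPost: 0.085 × 0.011 × 0.328 = 0.00030668
  FleetOne: 0.635 × 0.16 × 0.08 = 0.008128
Total = 0.01134668.
Largest term belongs to FleetOne, so FleetOne is most probable.

FleetOne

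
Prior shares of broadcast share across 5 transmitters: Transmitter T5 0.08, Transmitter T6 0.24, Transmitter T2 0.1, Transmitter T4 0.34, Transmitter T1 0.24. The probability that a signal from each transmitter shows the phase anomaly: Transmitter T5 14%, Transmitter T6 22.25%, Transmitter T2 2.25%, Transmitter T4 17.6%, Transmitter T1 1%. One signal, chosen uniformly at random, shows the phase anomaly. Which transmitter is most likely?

Transmitter T4

Prior × likelihood for each hypothesis:
  Transmitter T5: 0.08 × 0.14 = 0.0112
  Transmitter T6: 0.24 × 0.2225 = 0.0534
  Transmitter T2: 0.1 × 0.0225 = 0.00225
  Transmitter T4: 0.34 × 0.176 = 0.05984
  Transmitter T1: 0.24 × 0.01 = 0.0024
Total = 0.12909.
Largest term belongs to Transmitter T4, so Transmitter T4 is most probable.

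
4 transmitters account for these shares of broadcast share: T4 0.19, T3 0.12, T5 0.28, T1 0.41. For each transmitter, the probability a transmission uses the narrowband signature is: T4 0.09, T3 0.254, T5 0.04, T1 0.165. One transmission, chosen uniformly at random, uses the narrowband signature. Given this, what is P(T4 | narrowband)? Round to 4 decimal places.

0.1353

Unnormalized posteriors (prior × likelihood):
  T4: 0.19 × 0.09 = 0.0171
  T3: 0.12 × 0.254 = 0.03048
  T5: 0.28 × 0.04 = 0.0112
  T1: 0.41 × 0.165 = 0.06765
Normalizing constant = 0.12643.
P(T4 | evidence) = 0.0171 / 0.12643 ≈ 0.1353.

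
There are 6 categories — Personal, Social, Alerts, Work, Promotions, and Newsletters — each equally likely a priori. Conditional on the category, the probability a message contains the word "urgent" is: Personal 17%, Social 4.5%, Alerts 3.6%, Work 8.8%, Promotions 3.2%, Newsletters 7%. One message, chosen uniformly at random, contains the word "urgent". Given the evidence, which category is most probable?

Personal

With a uniform prior (1/6 each), posterior ∝ likelihood:
  Personal: 0.17
  Social: 0.045
  Alerts: 0.036
  Work: 0.088
  Promotions: 0.032
  Newsletters: 0.07
Total = 0.441.
Largest term belongs to Personal, so Personal is most probable.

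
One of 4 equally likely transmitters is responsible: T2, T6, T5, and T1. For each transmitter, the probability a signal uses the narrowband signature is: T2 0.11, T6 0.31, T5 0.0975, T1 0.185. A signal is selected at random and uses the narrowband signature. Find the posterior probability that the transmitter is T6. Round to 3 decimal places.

0.441

With a uniform prior (1/4 each), posterior ∝ likelihood:
  T2: 0.11
  T6: 0.31
  T5: 0.0975
  T1: 0.185
Sum = 0.7025.
P(T6 | evidence) = 0.31 / 0.7025 ≈ 0.441.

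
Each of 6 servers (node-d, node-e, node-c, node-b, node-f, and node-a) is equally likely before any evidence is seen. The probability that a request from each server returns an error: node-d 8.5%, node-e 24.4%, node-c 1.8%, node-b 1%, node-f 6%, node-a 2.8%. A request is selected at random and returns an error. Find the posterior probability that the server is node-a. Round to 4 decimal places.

0.0629

Since the prior is uniform, the posterior is proportional to the likelihood:
  node-d: 0.085
  node-e: 0.244
  node-c: 0.018
  node-b: 0.01
  node-f: 0.06
  node-a: 0.028
Normalizing constant = 0.445.
P(node-a | evidence) = 0.028 / 0.445 ≈ 0.0629.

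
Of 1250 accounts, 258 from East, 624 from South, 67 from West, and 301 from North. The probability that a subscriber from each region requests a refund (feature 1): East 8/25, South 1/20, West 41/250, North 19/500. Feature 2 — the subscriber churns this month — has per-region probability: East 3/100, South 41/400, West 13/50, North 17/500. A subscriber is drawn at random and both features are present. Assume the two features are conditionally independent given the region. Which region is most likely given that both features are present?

South

Prior × likelihood for each hypothesis:
  East: 0.2064 × 0.32 × 0.03 = 0.00198144
  South: 0.4992 × 0.05 × 0.1025 = 0.0025584
  West: 0.0536 × 0.164 × 0.26 = 0.002285504
  North: 0.2408 × 0.038 × 0.034 = 0.0003111136
Sum = 0.0071364576.
Largest term belongs to South, so South is most probable.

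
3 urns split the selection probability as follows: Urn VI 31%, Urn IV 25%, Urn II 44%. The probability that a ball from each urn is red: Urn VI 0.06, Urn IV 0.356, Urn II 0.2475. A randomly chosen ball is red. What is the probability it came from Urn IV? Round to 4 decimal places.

0.4111

Unnormalized posteriors (prior × likelihood):
  Urn VI: 0.31 × 0.06 = 0.0186
  Urn IV: 0.25 × 0.356 = 0.089
  Urn II: 0.44 × 0.2475 = 0.1089
Sum = 0.2165.
P(Urn IV | evidence) = 0.089 / 0.2165 ≈ 0.4111.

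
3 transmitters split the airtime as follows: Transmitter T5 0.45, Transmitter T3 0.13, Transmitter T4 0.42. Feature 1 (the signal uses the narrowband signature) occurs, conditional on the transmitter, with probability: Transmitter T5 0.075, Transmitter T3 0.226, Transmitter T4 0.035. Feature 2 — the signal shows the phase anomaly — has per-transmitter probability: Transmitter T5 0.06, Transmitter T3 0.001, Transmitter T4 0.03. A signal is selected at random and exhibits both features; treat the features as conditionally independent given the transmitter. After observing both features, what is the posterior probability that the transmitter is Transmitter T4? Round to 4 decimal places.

Prior × likelihood for each hypothesis:
  Transmitter T5: 0.45 × 0.075 × 0.06 = 0.002025
  Transmitter T3: 0.13 × 0.226 × 0.001 = 0.00002938
  Transmitter T4: 0.42 × 0.035 × 0.03 = 0.000441
Sum = 0.00249538.
P(Transmitter T4 | evidence) = 0.000441 / 0.00249538 ≈ 0.1767.

0.1767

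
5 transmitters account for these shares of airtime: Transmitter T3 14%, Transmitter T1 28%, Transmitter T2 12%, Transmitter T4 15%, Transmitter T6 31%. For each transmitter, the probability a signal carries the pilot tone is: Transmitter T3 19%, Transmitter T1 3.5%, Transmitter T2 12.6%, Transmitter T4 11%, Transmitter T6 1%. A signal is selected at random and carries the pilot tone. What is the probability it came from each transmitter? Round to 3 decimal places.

Compute prior × likelihood for every hypothesis:
  Transmitter T3: 0.14 × 0.19 = 0.0266
  Transmitter T1: 0.28 × 0.035 = 0.0098
  Transmitter T2: 0.12 × 0.126 = 0.01512
  Transmitter T4: 0.15 × 0.11 = 0.0165
  Transmitter T6: 0.31 × 0.01 = 0.0031
Normalizing constant = 0.07112.
P(Transmitter T3 | pilot) = 0.0266/0.07112 ≈ 0.374
P(Transmitter T1 | pilot) = 0.0098/0.07112 ≈ 0.138
P(Transmitter T2 | pilot) = 0.01512/0.07112 ≈ 0.213
P(Transmitter T4 | pilot) = 0.0165/0.07112 ≈ 0.232
P(Transmitter T6 | pilot) = 0.0031/0.07112 ≈ 0.044
(Check: 0.374+0.138+0.213+0.232+0.044 = 1.001.)

Transmitter T3 0.374, Transmitter T1 0.138, Transmitter T2 0.213, Transmitter T4 0.232, Transmitter T6 0.044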